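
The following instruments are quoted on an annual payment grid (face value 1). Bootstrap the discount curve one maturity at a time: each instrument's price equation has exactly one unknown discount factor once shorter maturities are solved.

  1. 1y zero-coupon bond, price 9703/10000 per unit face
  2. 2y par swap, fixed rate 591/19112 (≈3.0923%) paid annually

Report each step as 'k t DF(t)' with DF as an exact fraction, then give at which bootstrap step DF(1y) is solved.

step 1 [1y] zero: DF = P = 9703/10000 ≈ 0.970300
step 2 [2y] swap r/1=591/19112: DF=(1 − 591/19112·(0.970300))/(1+591/19112) = 9409/10000 ≈ 0.940900

1 1 9703/10000
2 2 9409/10000
DF(1y) is solved at step 1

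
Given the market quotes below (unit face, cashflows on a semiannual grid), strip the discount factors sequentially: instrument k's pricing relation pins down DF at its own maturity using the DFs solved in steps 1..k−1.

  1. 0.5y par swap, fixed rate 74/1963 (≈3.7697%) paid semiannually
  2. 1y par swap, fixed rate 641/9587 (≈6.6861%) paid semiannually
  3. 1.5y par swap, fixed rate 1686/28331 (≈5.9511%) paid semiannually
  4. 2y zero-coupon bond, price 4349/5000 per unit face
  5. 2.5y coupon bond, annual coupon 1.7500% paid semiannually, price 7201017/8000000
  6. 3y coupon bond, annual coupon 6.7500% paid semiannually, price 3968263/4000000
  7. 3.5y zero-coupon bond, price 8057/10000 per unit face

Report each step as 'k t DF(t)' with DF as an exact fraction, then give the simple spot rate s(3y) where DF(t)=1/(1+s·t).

1 1/2 1963/2000
2 1 9359/10000
3 3/2 9157/10000
4 2 4349/5000
5 5/2 4301/5000
6 3 8107/10000
7 7/2 8057/10000
s(3y) = (1/(8107/10000) − 1)/(3) = 631/8107 ≈ 7.7834%

step 1 [0.5y] swap r/2=37/1963: DF=(1 − 37/1963·(0))/(1+37/1963) = 1963/2000 ≈ 0.981500
step 2 [1y] swap r/2=641/19174: DF=(1 − 641/19174·(0.981500))/(1+641/19174) = 9359/10000 ≈ 0.935900
step 3 [1.5y] swap r/2=843/28331: DF=(1 − 843/28331·(0.981500+0.935900))/(1+843/28331) = 9157/10000 ≈ 0.915700
step 4 [2y] zero: DF = P = 4349/5000 ≈ 0.869800
step 5 [2.5y] bond c/2=7/800: DF=(7201017/8000000 − 7/800·(0.981500+0.935900+0.915700+0.869800))/(1+7/800) = 4301/5000 ≈ 0.860200
step 6 [3y] bond c/2=27/800: DF=(3968263/4000000 − 27/800·(0.981500+0.935900+0.915700+0.869800+0.860200))/(1+27/800) = 8107/10000 ≈ 0.810700
step 7 [3.5y] zero: DF = P = 8057/10000 ≈ 0.805700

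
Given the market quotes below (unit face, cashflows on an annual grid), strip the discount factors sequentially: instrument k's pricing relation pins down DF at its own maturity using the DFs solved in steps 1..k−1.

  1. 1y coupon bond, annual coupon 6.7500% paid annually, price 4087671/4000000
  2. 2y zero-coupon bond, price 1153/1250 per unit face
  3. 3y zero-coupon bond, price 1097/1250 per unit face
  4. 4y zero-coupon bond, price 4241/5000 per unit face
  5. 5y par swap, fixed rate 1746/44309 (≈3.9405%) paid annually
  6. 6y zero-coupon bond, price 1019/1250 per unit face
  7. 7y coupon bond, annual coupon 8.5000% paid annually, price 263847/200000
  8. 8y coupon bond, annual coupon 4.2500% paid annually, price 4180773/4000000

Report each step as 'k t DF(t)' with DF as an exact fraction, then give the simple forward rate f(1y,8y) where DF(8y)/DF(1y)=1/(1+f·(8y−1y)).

step 1 [1y] bond c/1=27/400: DF=(4087671/4000000 − 27/400·(0))/(1+27/400) = 9573/10000 ≈ 0.957300
step 2 [2y] zero: DF = P = 1153/1250 ≈ 0.922400
step 3 [3y] zero: DF = P = 1097/1250 ≈ 0.877600
step 4 [4y] zero: DF = P = 4241/5000 ≈ 0.848200
step 5 [5y] swap r/1=1746/44309: DF=(1 − 1746/44309·(0.957300+0.922400+0.877600+0.848200))/(1+1746/44309) = 4127/5000 ≈ 0.825400
step 6 [6y] zero: DF = P = 1019/1250 ≈ 0.815200
step 7 [7y] bond c/1=17/200: DF=(263847/200000 − 17/200·(0.957300+0.922400+0.877600+0.848200+0.825400+0.815200))/(1+17/200) = 8049/10000 ≈ 0.804900
step 8 [8y] bond c/1=17/400: DF=(4180773/4000000 − 17/400·(0.957300+0.922400+0.877600+0.848200+0.825400+0.815200+0.804900))/(1+17/400) = 7559/10000 ≈ 0.755900

1 1 9573/10000
2 2 1153/1250
3 3 1097/1250
4 4 4241/5000
5 5 4127/5000
6 6 1019/1250
7 7 8049/10000
8 8 7559/10000
f(1y,8y) = ((9573/10000)/(7559/10000) − 1)/(7) = 2014/52913 ≈ 3.8062%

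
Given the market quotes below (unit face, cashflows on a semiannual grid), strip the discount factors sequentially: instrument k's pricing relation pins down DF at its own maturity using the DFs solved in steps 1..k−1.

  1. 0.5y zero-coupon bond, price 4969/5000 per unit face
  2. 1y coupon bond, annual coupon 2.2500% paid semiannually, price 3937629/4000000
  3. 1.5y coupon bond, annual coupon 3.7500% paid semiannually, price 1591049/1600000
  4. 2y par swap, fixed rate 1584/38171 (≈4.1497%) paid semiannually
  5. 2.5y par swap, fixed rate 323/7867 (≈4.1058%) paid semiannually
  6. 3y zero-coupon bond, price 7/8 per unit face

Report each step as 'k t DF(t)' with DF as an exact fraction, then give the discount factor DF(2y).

step 1 [0.5y] zero: DF = P = 4969/5000 ≈ 0.993800
step 2 [1y] bond c/2=9/800: DF=(3937629/4000000 − 9/800·(0.993800))/(1+9/800) = 1203/1250 ≈ 0.962400
step 3 [1.5y] bond c/2=3/160: DF=(1591049/1600000 − 3/160·(0.993800+0.962400))/(1+3/160) = 9401/10000 ≈ 0.940100
step 4 [2y] swap r/2=792/38171: DF=(1 − 792/38171·(0.993800+0.962400+0.940100))/(1+792/38171) = 1151/1250 ≈ 0.920800
step 5 [2.5y] swap r/2=323/15734: DF=(1 − 323/15734·(0.993800+0.962400+0.940100+0.920800))/(1+323/15734) = 9031/10000 ≈ 0.903100
step 6 [3y] zero: DF = P = 7/8 ≈ 0.875000

1 1/2 4969/5000
2 1 1203/1250
3 3/2 9401/10000
4 2 1151/1250
5 5/2 9031/10000
6 3 7/8
DF(2y) = 1151/1250 ≈ 0.920800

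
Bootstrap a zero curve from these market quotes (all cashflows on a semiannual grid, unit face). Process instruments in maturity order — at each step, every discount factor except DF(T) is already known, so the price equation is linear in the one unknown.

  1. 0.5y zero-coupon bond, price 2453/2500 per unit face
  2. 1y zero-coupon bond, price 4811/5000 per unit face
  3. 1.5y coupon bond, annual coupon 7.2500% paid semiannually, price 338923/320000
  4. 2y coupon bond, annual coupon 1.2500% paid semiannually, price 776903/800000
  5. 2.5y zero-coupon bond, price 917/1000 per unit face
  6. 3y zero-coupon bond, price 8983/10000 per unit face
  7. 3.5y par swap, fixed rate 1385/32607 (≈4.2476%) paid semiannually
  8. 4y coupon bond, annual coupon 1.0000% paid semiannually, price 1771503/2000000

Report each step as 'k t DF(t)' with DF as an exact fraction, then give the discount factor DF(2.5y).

1 1/2 2453/2500
2 1 4811/5000
3 3/2 9541/10000
4 2 9471/10000
5 5/2 917/1000
6 3 8983/10000
7 7/2 1723/2000
8 4 8489/10000
DF(2.5y) = 917/1000 ≈ 0.917000

step 1 [0.5y] zero: DF = P = 2453/2500 ≈ 0.981200
step 2 [1y] zero: DF = P = 4811/5000 ≈ 0.962200
step 3 [1.5y] bond c/2=29/800: DF=(338923/320000 − 29/800·(0.981200+0.962200))/(1+29/800) = 9541/10000 ≈ 0.954100
step 4 [2y] bond c/2=1/160: DF=(776903/800000 − 1/160·(0.981200+0.962200+0.954100))/(1+1/160) = 9471/10000 ≈ 0.947100
step 5 [2.5y] zero: DF = P = 917/1000 ≈ 0.917000
step 6 [3y] zero: DF = P = 8983/10000 ≈ 0.898300
step 7 [3.5y] swap r/2=1385/65214: DF=(1 − 1385/65214·(0.981200+0.962200+0.954100+0.947100+0.917000+0.898300))/(1+1385/65214) = 1723/2000 ≈ 0.861500
step 8 [4y] bond c/2=1/200: DF=(1771503/2000000 − 1/200·(0.981200+0.962200+0.954100+0.947100+0.917000+0.898300+0.861500))/(1+1/200) = 8489/10000 ≈ 0.848900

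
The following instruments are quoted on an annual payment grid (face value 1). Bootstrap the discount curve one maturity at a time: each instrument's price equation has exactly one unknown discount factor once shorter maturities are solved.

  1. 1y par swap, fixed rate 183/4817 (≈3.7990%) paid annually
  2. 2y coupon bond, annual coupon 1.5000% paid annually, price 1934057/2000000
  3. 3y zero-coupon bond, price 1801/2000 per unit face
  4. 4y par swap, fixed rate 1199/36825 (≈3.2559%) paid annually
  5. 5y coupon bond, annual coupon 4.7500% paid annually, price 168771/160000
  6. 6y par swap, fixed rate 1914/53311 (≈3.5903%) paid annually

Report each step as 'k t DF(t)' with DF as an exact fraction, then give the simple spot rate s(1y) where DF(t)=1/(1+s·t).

1 1 4817/5000
2 2 1877/2000
3 3 1801/2000
4 4 8801/10000
5 5 21/25
6 6 4043/5000
s(1y) = (1/(4817/5000) − 1)/(1) = 183/4817 ≈ 3.7990%

step 1 [1y] swap r/1=183/4817: DF=(1 − 183/4817·(0))/(1+183/4817) = 4817/5000 ≈ 0.963400
step 2 [2y] bond c/1=3/200: DF=(1934057/2000000 − 3/200·(0.963400))/(1+3/200) = 1877/2000 ≈ 0.938500
step 3 [3y] zero: DF = P = 1801/2000 ≈ 0.900500
step 4 [4y] swap r/1=1199/36825: DF=(1 − 1199/36825·(0.963400+0.938500+0.900500))/(1+1199/36825) = 8801/10000 ≈ 0.880100
step 5 [5y] bond c/1=19/400: DF=(168771/160000 − 19/400·(0.963400+0.938500+0.900500+0.880100))/(1+19/400) = 21/25 ≈ 0.840000
step 6 [6y] swap r/1=1914/53311: DF=(1 − 1914/53311·(0.963400+0.938500+0.900500+0.880100+0.840000))/(1+1914/53311) = 4043/5000 ≈ 0.808600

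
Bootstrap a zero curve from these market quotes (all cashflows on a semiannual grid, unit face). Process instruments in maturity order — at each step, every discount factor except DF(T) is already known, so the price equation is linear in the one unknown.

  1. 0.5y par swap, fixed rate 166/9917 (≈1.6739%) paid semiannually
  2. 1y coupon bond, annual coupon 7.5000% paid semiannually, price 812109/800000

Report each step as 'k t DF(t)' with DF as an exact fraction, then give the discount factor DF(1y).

step 1 [0.5y] swap r/2=83/9917: DF=(1 − 83/9917·(0))/(1+83/9917) = 9917/10000 ≈ 0.991700
step 2 [1y] bond c/2=3/80: DF=(812109/800000 − 3/80·(0.991700))/(1+3/80) = 4713/5000 ≈ 0.942600

1 1/2 9917/10000
2 1 4713/5000
DF(1y) = 4713/5000 ≈ 0.942600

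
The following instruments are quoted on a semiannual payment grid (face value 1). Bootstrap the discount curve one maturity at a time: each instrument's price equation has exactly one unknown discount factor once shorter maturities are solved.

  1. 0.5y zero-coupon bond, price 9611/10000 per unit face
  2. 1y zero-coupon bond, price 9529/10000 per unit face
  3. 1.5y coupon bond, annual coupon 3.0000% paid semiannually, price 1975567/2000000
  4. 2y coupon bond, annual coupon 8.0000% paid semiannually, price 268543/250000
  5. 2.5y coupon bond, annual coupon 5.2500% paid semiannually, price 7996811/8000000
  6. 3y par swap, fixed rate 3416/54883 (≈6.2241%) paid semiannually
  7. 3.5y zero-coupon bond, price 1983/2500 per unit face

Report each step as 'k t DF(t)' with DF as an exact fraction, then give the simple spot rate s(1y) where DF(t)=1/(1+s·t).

1 1/2 9611/10000
2 1 9529/10000
3 3/2 9449/10000
4 2 9229/10000
5 5/2 8773/10000
6 3 2073/2500
7 7/2 1983/2500
s(1y) = (1/(9529/10000) − 1)/(1) = 471/9529 ≈ 4.9428%

step 1 [0.5y] zero: DF = P = 9611/10000 ≈ 0.961100
step 2 [1y] zero: DF = P = 9529/10000 ≈ 0.952900
step 3 [1.5y] bond c/2=3/200: DF=(1975567/2000000 − 3/200·(0.961100+0.952900))/(1+3/200) = 9449/10000 ≈ 0.944900
step 4 [2y] bond c/2=1/25: DF=(268543/250000 − 1/25·(0.961100+0.952900+0.944900))/(1+1/25) = 9229/10000 ≈ 0.922900
step 5 [2.5y] bond c/2=21/800: DF=(7996811/8000000 − 21/800·(0.961100+0.952900+0.944900+0.922900))/(1+21/800) = 8773/10000 ≈ 0.877300
step 6 [3y] swap r/2=1708/54883: DF=(1 − 1708/54883·(0.961100+0.952900+0.944900+0.922900+0.877300))/(1+1708/54883) = 2073/2500 ≈ 0.829200
step 7 [3.5y] zero: DF = P = 1983/2500 ≈ 0.793200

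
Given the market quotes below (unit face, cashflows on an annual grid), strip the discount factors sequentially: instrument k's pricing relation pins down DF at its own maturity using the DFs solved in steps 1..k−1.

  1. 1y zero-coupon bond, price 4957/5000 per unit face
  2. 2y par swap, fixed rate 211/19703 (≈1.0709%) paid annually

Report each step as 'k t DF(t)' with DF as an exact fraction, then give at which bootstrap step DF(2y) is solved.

step 1 [1y] zero: DF = P = 4957/5000 ≈ 0.991400
step 2 [2y] swap r/1=211/19703: DF=(1 − 211/19703·(0.991400))/(1+211/19703) = 9789/10000 ≈ 0.978900

1 1 4957/5000
2 2 9789/10000
DF(2y) is solved at step 2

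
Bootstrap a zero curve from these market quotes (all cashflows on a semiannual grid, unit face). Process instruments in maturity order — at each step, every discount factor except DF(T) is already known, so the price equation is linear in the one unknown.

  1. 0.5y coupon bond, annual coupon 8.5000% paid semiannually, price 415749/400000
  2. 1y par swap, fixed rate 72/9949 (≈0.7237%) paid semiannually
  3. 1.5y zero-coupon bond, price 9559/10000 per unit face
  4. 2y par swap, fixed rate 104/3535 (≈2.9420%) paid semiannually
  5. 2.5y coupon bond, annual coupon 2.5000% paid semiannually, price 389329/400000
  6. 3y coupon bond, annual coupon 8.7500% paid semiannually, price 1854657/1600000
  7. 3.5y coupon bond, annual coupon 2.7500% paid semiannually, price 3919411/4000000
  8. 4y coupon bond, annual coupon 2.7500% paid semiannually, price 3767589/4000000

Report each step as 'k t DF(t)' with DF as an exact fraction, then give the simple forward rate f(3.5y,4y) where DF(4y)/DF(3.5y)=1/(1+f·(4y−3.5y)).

step 1 [0.5y] bond c/2=17/400: DF=(415749/400000 − 17/400·(0))/(1+17/400) = 997/1000 ≈ 0.997000
step 2 [1y] swap r/2=36/9949: DF=(1 − 36/9949·(0.997000))/(1+36/9949) = 1241/1250 ≈ 0.992800
step 3 [1.5y] zero: DF = P = 9559/10000 ≈ 0.955900
step 4 [2y] swap r/2=52/3535: DF=(1 − 52/3535·(0.997000+0.992800+0.955900))/(1+52/3535) = 2357/2500 ≈ 0.942800
step 5 [2.5y] bond c/2=1/80: DF=(389329/400000 − 1/80·(0.997000+0.992800+0.955900+0.942800))/(1+1/80) = 9133/10000 ≈ 0.913300
step 6 [3y] bond c/2=7/160: DF=(1854657/1600000 − 7/160·(0.997000+0.992800+0.955900+0.942800+0.913300))/(1+7/160) = 9093/10000 ≈ 0.909300
step 7 [3.5y] bond c/2=11/800: DF=(3919411/4000000 − 11/800·(0.997000+0.992800+0.955900+0.942800+0.913300+0.909300))/(1+11/800) = 8891/10000 ≈ 0.889100
step 8 [4y] bond c/2=11/800: DF=(3767589/4000000 − 11/800·(0.997000+0.992800+0.955900+0.942800+0.913300+0.909300+0.889100))/(1+11/800) = 2099/2500 ≈ 0.839600

1 1/2 997/1000
2 1 1241/1250
3 3/2 9559/10000
4 2 2357/2500
5 5/2 9133/10000
6 3 9093/10000
7 7/2 8891/10000
8 4 2099/2500
f(3.5y,4y) = ((8891/10000)/(2099/2500) − 1)/(1/2) = 495/4198 ≈ 11.7913%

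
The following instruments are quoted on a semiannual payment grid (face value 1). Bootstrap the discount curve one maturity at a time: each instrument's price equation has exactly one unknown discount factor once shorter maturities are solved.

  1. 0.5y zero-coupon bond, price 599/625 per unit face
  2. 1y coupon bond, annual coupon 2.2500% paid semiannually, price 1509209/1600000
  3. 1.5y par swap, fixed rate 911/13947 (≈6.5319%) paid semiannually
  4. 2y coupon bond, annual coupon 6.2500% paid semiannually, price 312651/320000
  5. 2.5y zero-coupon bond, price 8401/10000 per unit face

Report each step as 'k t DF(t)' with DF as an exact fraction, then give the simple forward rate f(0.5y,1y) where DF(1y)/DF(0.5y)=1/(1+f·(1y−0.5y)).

1 1/2 599/625
2 1 9221/10000
3 3/2 9089/10000
4 2 8629/10000
5 5/2 8401/10000
f(0.5y,1y) = ((599/625)/(9221/10000) − 1)/(1/2) = 726/9221 ≈ 7.8733%

step 1 [0.5y] zero: DF = P = 599/625 ≈ 0.958400
step 2 [1y] bond c/2=9/800: DF=(1509209/1600000 − 9/800·(0.958400))/(1+9/800) = 9221/10000 ≈ 0.922100
step 3 [1.5y] swap r/2=911/27894: DF=(1 − 911/27894·(0.958400+0.922100))/(1+911/27894) = 9089/10000 ≈ 0.908900
step 4 [2y] bond c/2=1/32: DF=(312651/320000 − 1/32·(0.958400+0.922100+0.908900))/(1+1/32) = 8629/10000 ≈ 0.862900
step 5 [2.5y] zero: DF = P = 8401/10000 ≈ 0.840100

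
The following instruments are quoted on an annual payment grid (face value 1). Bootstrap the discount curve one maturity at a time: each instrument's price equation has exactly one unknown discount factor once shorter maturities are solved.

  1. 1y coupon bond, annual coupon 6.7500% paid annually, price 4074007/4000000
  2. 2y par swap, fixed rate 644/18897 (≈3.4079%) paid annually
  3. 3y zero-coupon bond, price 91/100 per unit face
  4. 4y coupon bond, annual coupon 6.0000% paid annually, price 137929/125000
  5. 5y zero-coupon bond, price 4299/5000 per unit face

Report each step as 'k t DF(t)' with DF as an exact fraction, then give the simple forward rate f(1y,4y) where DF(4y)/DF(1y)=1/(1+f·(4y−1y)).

1 1 9541/10000
2 2 2339/2500
3 3 91/100
4 4 353/400
5 5 4299/5000
f(1y,4y) = ((9541/10000)/(353/400) − 1)/(3) = 716/26475 ≈ 2.7044%

step 1 [1y] bond c/1=27/400: DF=(4074007/4000000 − 27/400·(0))/(1+27/400) = 9541/10000 ≈ 0.954100
step 2 [2y] swap r/1=644/18897: DF=(1 − 644/18897·(0.954100))/(1+644/18897) = 2339/2500 ≈ 0.935600
step 3 [3y] zero: DF = P = 91/100 ≈ 0.910000
step 4 [4y] bond c/1=3/50: DF=(137929/125000 − 3/50·(0.954100+0.935600+0.910000))/(1+3/50) = 353/400 ≈ 0.882500
step 5 [5y] zero: DF = P = 4299/5000 ≈ 0.859800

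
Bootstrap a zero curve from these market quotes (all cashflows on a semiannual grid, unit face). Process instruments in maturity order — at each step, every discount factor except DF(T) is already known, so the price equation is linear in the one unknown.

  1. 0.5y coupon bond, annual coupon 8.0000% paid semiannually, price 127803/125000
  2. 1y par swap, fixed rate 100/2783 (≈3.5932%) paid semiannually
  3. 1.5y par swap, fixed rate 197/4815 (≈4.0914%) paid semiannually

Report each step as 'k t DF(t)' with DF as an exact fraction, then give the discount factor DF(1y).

1 1/2 9831/10000
2 1 193/200
3 3/2 9409/10000
DF(1y) = 193/200 ≈ 0.965000

step 1 [0.5y] bond c/2=1/25: DF=(127803/125000 − 1/25·(0))/(1+1/25) = 9831/10000 ≈ 0.983100
step 2 [1y] swap r/2=50/2783: DF=(1 − 50/2783·(0.983100))/(1+50/2783) = 193/200 ≈ 0.965000
step 3 [1.5y] swap r/2=197/9630: DF=(1 − 197/9630·(0.983100+0.965000))/(1+197/9630) = 9409/10000 ≈ 0.940900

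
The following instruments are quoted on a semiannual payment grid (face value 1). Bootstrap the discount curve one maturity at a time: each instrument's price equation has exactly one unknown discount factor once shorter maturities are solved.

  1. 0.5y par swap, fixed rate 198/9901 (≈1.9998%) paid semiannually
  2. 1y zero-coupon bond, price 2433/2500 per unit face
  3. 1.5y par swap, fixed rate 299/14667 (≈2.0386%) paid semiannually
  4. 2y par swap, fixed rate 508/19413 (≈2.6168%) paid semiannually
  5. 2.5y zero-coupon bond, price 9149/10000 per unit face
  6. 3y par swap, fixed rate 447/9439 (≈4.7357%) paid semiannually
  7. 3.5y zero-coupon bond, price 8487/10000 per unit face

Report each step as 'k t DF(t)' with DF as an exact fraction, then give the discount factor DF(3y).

1 1/2 9901/10000
2 1 2433/2500
3 3/2 9701/10000
4 2 2373/2500
5 5/2 9149/10000
6 3 8659/10000
7 7/2 8487/10000
DF(3y) = 8659/10000 ≈ 0.865900

step 1 [0.5y] swap r/2=99/9901: DF=(1 − 99/9901·(0))/(1+99/9901) = 9901/10000 ≈ 0.990100
step 2 [1y] zero: DF = P = 2433/2500 ≈ 0.973200
step 3 [1.5y] swap r/2=299/29334: DF=(1 − 299/29334·(0.990100+0.973200))/(1+299/29334) = 9701/10000 ≈ 0.970100
step 4 [2y] swap r/2=254/19413: DF=(1 − 254/19413·(0.990100+0.973200+0.970100))/(1+254/19413) = 2373/2500 ≈ 0.949200
step 5 [2.5y] zero: DF = P = 9149/10000 ≈ 0.914900
step 6 [3y] swap r/2=447/18878: DF=(1 − 447/18878·(0.990100+0.973200+0.970100+0.949200+0.914900))/(1+447/18878) = 8659/10000 ≈ 0.865900
step 7 [3.5y] zero: DF = P = 8487/10000 ≈ 0.848700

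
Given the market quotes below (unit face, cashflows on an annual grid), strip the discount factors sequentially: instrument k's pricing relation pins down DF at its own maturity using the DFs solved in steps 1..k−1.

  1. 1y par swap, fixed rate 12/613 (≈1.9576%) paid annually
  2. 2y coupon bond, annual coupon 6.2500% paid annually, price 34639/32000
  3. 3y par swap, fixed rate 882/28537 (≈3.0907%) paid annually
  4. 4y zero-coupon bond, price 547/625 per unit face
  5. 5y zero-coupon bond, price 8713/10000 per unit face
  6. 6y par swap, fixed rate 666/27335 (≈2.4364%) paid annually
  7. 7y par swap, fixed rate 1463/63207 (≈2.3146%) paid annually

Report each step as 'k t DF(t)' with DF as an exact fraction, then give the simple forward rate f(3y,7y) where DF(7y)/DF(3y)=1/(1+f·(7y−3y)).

step 1 [1y] swap r/1=12/613: DF=(1 − 12/613·(0))/(1+12/613) = 613/625 ≈ 0.980800
step 2 [2y] bond c/1=1/16: DF=(34639/32000 − 1/16·(0.980800))/(1+1/16) = 9611/10000 ≈ 0.961100
step 3 [3y] swap r/1=882/28537: DF=(1 − 882/28537·(0.980800+0.961100))/(1+882/28537) = 4559/5000 ≈ 0.911800
step 4 [4y] zero: DF = P = 547/625 ≈ 0.875200
step 5 [5y] zero: DF = P = 8713/10000 ≈ 0.871300
step 6 [6y] swap r/1=666/27335: DF=(1 − 666/27335·(0.980800+0.961100+0.911800+0.875200+0.871300))/(1+666/27335) = 2167/2500 ≈ 0.866800
step 7 [7y] swap r/1=1463/63207: DF=(1 − 1463/63207·(0.980800+0.961100+0.911800+0.875200+0.871300+0.866800))/(1+1463/63207) = 8537/10000 ≈ 0.853700

1 1 613/625
2 2 9611/10000
3 3 4559/5000
4 4 547/625
5 5 8713/10000
6 6 2167/2500
7 7 8537/10000
f(3y,7y) = ((4559/5000)/(8537/10000) − 1)/(4) = 581/34148 ≈ 1.7014%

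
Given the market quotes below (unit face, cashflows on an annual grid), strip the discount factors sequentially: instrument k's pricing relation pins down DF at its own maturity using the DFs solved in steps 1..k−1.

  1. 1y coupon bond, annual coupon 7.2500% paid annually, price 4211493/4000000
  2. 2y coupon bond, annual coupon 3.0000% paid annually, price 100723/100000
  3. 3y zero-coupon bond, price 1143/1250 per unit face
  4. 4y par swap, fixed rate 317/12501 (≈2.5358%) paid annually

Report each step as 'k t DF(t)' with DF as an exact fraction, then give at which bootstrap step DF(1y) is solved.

step 1 [1y] bond c/1=29/400: DF=(4211493/4000000 − 29/400·(0))/(1+29/400) = 9817/10000 ≈ 0.981700
step 2 [2y] bond c/1=3/100: DF=(100723/100000 − 3/100·(0.981700))/(1+3/100) = 9493/10000 ≈ 0.949300
step 3 [3y] zero: DF = P = 1143/1250 ≈ 0.914400
step 4 [4y] swap r/1=317/12501: DF=(1 − 317/12501·(0.981700+0.949300+0.914400))/(1+317/12501) = 9049/10000 ≈ 0.904900

1 1 9817/10000
2 2 9493/10000
3 3 1143/1250
4 4 9049/10000
DF(1y) is solved at step 1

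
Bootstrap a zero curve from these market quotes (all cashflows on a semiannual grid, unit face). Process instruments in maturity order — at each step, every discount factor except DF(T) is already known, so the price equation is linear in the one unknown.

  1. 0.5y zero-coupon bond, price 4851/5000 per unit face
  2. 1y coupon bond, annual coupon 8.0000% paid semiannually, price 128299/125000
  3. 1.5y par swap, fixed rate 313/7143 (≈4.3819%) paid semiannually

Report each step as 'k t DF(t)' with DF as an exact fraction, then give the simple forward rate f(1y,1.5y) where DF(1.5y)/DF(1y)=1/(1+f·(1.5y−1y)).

1 1/2 4851/5000
2 1 1187/1250
3 3/2 4687/5000
f(1y,1.5y) = ((1187/1250)/(4687/5000) − 1)/(1/2) = 122/4687 ≈ 2.6029%

step 1 [0.5y] zero: DF = P = 4851/5000 ≈ 0.970200
step 2 [1y] bond c/2=1/25: DF=(128299/125000 − 1/25·(0.970200))/(1+1/25) = 1187/1250 ≈ 0.949600
step 3 [1.5y] swap r/2=313/14286: DF=(1 − 313/14286·(0.970200+0.949600))/(1+313/14286) = 4687/5000 ≈ 0.937400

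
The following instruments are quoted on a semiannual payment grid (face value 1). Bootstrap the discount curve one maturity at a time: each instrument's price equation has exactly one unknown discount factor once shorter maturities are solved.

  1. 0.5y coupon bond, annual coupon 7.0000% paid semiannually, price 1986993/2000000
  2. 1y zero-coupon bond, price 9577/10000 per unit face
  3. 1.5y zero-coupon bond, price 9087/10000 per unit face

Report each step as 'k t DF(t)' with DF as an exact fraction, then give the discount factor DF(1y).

1 1/2 9599/10000
2 1 9577/10000
3 3/2 9087/10000
DF(1y) = 9577/10000 ≈ 0.957700

step 1 [0.5y] bond c/2=7/200: DF=(1986993/2000000 − 7/200·(0))/(1+7/200) = 9599/10000 ≈ 0.959900
step 2 [1y] zero: DF = P = 9577/10000 ≈ 0.957700
step 3 [1.5y] zero: DF = P = 9087/10000 ≈ 0.908700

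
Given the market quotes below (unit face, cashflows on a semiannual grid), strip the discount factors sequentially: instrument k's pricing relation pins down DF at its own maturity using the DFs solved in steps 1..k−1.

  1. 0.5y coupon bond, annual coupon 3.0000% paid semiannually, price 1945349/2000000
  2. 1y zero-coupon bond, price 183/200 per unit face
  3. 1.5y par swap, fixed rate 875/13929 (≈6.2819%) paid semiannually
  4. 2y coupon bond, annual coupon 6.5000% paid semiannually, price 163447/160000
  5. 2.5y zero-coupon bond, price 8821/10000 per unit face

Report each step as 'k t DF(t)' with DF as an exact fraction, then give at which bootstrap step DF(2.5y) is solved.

step 1 [0.5y] bond c/2=3/200: DF=(1945349/2000000 − 3/200·(0))/(1+3/200) = 9583/10000 ≈ 0.958300
step 2 [1y] zero: DF = P = 183/200 ≈ 0.915000
step 3 [1.5y] swap r/2=875/27858: DF=(1 − 875/27858·(0.958300+0.915000))/(1+875/27858) = 73/80 ≈ 0.912500
step 4 [2y] bond c/2=13/400: DF=(163447/160000 − 13/400·(0.958300+0.915000+0.912500))/(1+13/400) = 9017/10000 ≈ 0.901700
step 5 [2.5y] zero: DF = P = 8821/10000 ≈ 0.882100

1 1/2 9583/10000
2 1 183/200
3 3/2 73/80
4 2 9017/10000
5 5/2 8821/10000
DF(2.5y) is solved at step 5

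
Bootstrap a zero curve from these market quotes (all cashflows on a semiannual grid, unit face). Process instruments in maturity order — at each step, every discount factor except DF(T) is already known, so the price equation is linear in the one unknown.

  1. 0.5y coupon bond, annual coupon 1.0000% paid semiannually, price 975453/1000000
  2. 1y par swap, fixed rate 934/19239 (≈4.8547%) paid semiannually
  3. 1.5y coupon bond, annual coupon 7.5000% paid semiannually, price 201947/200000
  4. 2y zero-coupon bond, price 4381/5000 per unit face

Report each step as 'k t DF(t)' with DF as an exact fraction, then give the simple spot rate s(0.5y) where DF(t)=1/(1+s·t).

step 1 [0.5y] bond c/2=1/200: DF=(975453/1000000 − 1/200·(0))/(1+1/200) = 4853/5000 ≈ 0.970600
step 2 [1y] swap r/2=467/19239: DF=(1 − 467/19239·(0.970600))/(1+467/19239) = 9533/10000 ≈ 0.953300
step 3 [1.5y] bond c/2=3/80: DF=(201947/200000 − 3/80·(0.970600+0.953300))/(1+3/80) = 9037/10000 ≈ 0.903700
step 4 [2y] zero: DF = P = 4381/5000 ≈ 0.876200

1 1/2 4853/5000
2 1 9533/10000
3 3/2 9037/10000
4 2 4381/5000
s(0.5y) = (1/(4853/5000) − 1)/(1/2) = 294/4853 ≈ 6.0581%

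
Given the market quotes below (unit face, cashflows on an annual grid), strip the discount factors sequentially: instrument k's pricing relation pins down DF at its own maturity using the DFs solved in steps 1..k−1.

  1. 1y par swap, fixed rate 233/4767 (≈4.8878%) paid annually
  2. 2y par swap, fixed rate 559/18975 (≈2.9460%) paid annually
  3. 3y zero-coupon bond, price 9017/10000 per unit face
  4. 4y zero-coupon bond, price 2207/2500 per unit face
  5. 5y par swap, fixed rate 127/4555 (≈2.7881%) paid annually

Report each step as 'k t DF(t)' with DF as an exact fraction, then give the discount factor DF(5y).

step 1 [1y] swap r/1=233/4767: DF=(1 − 233/4767·(0))/(1+233/4767) = 4767/5000 ≈ 0.953400
step 2 [2y] swap r/1=559/18975: DF=(1 − 559/18975·(0.953400))/(1+559/18975) = 9441/10000 ≈ 0.944100
step 3 [3y] zero: DF = P = 9017/10000 ≈ 0.901700
step 4 [4y] zero: DF = P = 2207/2500 ≈ 0.882800
step 5 [5y] swap r/1=127/4555: DF=(1 − 127/4555·(0.953400+0.944100+0.901700+0.882800))/(1+127/4555) = 873/1000 ≈ 0.873000

1 1 4767/5000
2 2 9441/10000
3 3 9017/10000
4 4 2207/2500
5 5 873/1000
DF(5y) = 873/1000 ≈ 0.873000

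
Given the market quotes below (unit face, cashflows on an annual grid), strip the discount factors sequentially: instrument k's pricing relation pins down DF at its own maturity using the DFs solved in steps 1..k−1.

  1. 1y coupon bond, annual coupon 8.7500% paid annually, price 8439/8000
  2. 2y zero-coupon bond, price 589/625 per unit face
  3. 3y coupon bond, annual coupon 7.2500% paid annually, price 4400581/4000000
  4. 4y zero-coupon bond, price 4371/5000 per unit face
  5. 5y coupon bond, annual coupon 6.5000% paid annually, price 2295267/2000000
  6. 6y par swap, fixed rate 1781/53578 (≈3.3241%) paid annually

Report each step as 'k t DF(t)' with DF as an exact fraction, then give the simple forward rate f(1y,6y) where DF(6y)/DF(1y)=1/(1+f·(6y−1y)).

1 1 97/100
2 2 589/625
3 3 1793/2000
4 4 4371/5000
5 5 533/625
6 6 8219/10000
f(1y,6y) = ((97/100)/(8219/10000) − 1)/(5) = 1481/41095 ≈ 3.6038%

step 1 [1y] bond c/1=7/80: DF=(8439/8000 − 7/80·(0))/(1+7/80) = 97/100 ≈ 0.970000
step 2 [2y] zero: DF = P = 589/625 ≈ 0.942400
step 3 [3y] bond c/1=29/400: DF=(4400581/4000000 − 29/400·(0.970000+0.942400))/(1+29/400) = 1793/2000 ≈ 0.896500
step 4 [4y] zero: DF = P = 4371/5000 ≈ 0.874200
step 5 [5y] bond c/1=13/200: DF=(2295267/2000000 − 13/200·(0.970000+0.942400+0.896500+0.874200))/(1+13/200) = 533/625 ≈ 0.852800
step 6 [6y] swap r/1=1781/53578: DF=(1 − 1781/53578·(0.970000+0.942400+0.896500+0.874200+0.852800))/(1+1781/53578) = 8219/10000 ≈ 0.821900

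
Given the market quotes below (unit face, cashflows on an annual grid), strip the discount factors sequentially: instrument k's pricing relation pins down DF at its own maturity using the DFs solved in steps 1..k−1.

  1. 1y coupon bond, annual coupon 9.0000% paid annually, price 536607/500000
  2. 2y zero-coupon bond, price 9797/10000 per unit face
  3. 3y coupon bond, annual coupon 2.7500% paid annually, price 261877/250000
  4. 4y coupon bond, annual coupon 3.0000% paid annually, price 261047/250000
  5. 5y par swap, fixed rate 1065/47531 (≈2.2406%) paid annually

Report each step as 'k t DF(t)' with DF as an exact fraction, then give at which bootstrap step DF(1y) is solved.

step 1 [1y] bond c/1=9/100: DF=(536607/500000 − 9/100·(0))/(1+9/100) = 4923/5000 ≈ 0.984600
step 2 [2y] zero: DF = P = 9797/10000 ≈ 0.979700
step 3 [3y] bond c/1=11/400: DF=(261877/250000 − 11/400·(0.984600+0.979700))/(1+11/400) = 9669/10000 ≈ 0.966900
step 4 [4y] bond c/1=3/100: DF=(261047/250000 − 3/100·(0.984600+0.979700+0.966900))/(1+3/100) = 2321/2500 ≈ 0.928400
step 5 [5y] swap r/1=1065/47531: DF=(1 − 1065/47531·(0.984600+0.979700+0.966900+0.928400))/(1+1065/47531) = 1787/2000 ≈ 0.893500

1 1 4923/5000
2 2 9797/10000
3 3 9669/10000
4 4 2321/2500
5 5 1787/2000
DF(1y) is solved at step 1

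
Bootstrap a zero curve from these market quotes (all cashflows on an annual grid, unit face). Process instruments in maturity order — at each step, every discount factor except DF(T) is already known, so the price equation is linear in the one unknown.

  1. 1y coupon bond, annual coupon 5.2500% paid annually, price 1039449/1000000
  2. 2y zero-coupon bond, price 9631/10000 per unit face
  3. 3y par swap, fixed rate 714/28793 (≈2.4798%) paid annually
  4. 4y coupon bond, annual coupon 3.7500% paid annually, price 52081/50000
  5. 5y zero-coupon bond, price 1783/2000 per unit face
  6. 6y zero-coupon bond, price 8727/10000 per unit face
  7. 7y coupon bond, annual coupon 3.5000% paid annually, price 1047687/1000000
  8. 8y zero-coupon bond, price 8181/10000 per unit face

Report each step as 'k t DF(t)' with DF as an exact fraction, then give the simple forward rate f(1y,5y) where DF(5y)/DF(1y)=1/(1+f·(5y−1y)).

1 1 2469/2500
2 2 9631/10000
3 3 4643/5000
4 4 8999/10000
5 5 1783/2000
6 6 8727/10000
7 7 1031/1250
8 8 8181/10000
f(1y,5y) = ((2469/2500)/(1783/2000) − 1)/(4) = 961/35660 ≈ 2.6949%

step 1 [1y] bond c/1=21/400: DF=(1039449/1000000 − 21/400·(0))/(1+21/400) = 2469/2500 ≈ 0.987600
step 2 [2y] zero: DF = P = 9631/10000 ≈ 0.963100
step 3 [3y] swap r/1=714/28793: DF=(1 − 714/28793·(0.987600+0.963100))/(1+714/28793) = 4643/5000 ≈ 0.928600
step 4 [4y] bond c/1=3/80: DF=(52081/50000 − 3/80·(0.987600+0.963100+0.928600))/(1+3/80) = 8999/10000 ≈ 0.899900
step 5 [5y] zero: DF = P = 1783/2000 ≈ 0.891500
step 6 [6y] zero: DF = P = 8727/10000 ≈ 0.872700
step 7 [7y] bond c/1=7/200: DF=(1047687/1000000 − 7/200·(0.987600+0.963100+0.928600+0.899900+0.891500+0.872700))/(1+7/200) = 1031/1250 ≈ 0.824800
step 8 [8y] zero: DF = P = 8181/10000 ≈ 0.818100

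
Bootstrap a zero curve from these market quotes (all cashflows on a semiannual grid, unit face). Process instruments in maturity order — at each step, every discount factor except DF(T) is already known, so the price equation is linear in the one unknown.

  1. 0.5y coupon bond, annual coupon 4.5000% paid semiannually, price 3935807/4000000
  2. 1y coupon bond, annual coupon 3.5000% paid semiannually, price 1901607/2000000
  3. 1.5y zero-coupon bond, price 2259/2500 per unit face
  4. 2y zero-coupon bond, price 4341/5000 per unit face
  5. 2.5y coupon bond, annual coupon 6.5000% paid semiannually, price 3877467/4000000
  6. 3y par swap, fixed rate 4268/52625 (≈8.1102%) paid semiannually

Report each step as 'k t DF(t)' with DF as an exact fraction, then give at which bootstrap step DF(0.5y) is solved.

1 1/2 9623/10000
2 1 9179/10000
3 3/2 2259/2500
4 2 4341/5000
5 5/2 8239/10000
6 3 3933/5000
DF(0.5y) is solved at step 1

step 1 [0.5y] bond c/2=9/400: DF=(3935807/4000000 − 9/400·(0))/(1+9/400) = 9623/10000 ≈ 0.962300
step 2 [1y] bond c/2=7/400: DF=(1901607/2000000 − 7/400·(0.962300))/(1+7/400) = 9179/10000 ≈ 0.917900
step 3 [1.5y] zero: DF = P = 2259/2500 ≈ 0.903600
step 4 [2y] zero: DF = P = 4341/5000 ≈ 0.868200
step 5 [2.5y] bond c/2=13/400: DF=(3877467/4000000 − 13/400·(0.962300+0.917900+0.903600+0.868200))/(1+13/400) = 8239/10000 ≈ 0.823900
step 6 [3y] swap r/2=2134/52625: DF=(1 − 2134/52625·(0.962300+0.917900+0.903600+0.868200+0.823900))/(1+2134/52625) = 3933/5000 ≈ 0.786600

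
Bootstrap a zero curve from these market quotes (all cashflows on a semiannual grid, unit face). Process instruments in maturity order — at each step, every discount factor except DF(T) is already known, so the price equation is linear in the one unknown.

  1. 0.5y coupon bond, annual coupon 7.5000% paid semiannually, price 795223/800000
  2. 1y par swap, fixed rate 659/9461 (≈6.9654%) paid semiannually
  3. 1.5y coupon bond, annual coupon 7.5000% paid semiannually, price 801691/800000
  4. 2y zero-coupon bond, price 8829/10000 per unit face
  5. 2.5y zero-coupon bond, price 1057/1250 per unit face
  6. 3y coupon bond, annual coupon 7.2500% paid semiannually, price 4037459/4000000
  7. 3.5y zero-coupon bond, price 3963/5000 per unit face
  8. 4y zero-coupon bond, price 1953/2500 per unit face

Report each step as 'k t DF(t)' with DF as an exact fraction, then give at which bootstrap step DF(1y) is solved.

1 1/2 9581/10000
2 1 9341/10000
3 3/2 359/400
4 2 8829/10000
5 5/2 1057/1250
6 3 102/125
7 7/2 3963/5000
8 4 1953/2500
DF(1y) is solved at step 2

step 1 [0.5y] bond c/2=3/80: DF=(795223/800000 − 3/80·(0))/(1+3/80) = 9581/10000 ≈ 0.958100
step 2 [1y] swap r/2=659/18922: DF=(1 − 659/18922·(0.958100))/(1+659/18922) = 9341/10000 ≈ 0.934100
step 3 [1.5y] bond c/2=3/80: DF=(801691/800000 − 3/80·(0.958100+0.934100))/(1+3/80) = 359/400 ≈ 0.897500
step 4 [2y] zero: DF = P = 8829/10000 ≈ 0.882900
step 5 [2.5y] zero: DF = P = 1057/1250 ≈ 0.845600
step 6 [3y] bond c/2=29/800: DF=(4037459/4000000 − 29/800·(0.958100+0.934100+0.897500+0.882900+0.845600))/(1+29/800) = 102/125 ≈ 0.816000
step 7 [3.5y] zero: DF = P = 3963/5000 ≈ 0.792600
step 8 [4y] zero: DF = P = 1953/2500 ≈ 0.781200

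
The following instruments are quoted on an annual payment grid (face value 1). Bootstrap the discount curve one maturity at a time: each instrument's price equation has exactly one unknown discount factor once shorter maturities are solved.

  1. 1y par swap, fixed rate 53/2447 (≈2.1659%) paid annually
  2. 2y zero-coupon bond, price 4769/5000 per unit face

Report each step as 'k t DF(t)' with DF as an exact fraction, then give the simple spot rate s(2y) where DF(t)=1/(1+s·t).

1 1 2447/2500
2 2 4769/5000
s(2y) = (1/(4769/5000) − 1)/(2) = 231/9538 ≈ 2.4219%

step 1 [1y] swap r/1=53/2447: DF=(1 − 53/2447·(0))/(1+53/2447) = 2447/2500 ≈ 0.978800
step 2 [2y] zero: DF = P = 4769/5000 ≈ 0.953800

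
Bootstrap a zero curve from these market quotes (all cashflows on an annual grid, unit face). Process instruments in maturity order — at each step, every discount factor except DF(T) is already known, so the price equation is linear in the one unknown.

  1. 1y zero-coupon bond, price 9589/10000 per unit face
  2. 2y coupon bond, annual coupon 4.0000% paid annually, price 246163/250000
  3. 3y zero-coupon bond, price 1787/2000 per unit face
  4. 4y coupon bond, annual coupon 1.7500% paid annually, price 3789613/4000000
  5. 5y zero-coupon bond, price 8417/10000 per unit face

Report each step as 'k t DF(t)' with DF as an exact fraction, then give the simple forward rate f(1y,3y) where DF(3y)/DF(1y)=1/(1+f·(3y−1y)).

step 1 [1y] zero: DF = P = 9589/10000 ≈ 0.958900
step 2 [2y] bond c/1=1/25: DF=(246163/250000 − 1/25·(0.958900))/(1+1/25) = 9099/10000 ≈ 0.909900
step 3 [3y] zero: DF = P = 1787/2000 ≈ 0.893500
step 4 [4y] bond c/1=7/400: DF=(3789613/4000000 − 7/400·(0.958900+0.909900+0.893500))/(1+7/400) = 2209/2500 ≈ 0.883600
step 5 [5y] zero: DF = P = 8417/10000 ≈ 0.841700

1 1 9589/10000
2 2 9099/10000
3 3 1787/2000
4 4 2209/2500
5 5 8417/10000
f(1y,3y) = ((9589/10000)/(1787/2000) − 1)/(2) = 327/8935 ≈ 3.6598%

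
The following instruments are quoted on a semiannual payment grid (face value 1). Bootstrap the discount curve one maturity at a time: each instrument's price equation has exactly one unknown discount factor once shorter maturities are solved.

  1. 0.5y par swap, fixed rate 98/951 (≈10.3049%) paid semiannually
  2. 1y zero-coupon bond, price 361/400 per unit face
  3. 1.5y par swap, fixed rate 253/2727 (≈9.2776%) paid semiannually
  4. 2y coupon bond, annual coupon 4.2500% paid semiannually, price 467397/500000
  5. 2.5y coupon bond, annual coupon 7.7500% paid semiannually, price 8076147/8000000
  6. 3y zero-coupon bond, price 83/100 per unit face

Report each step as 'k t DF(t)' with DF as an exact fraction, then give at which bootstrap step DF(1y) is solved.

step 1 [0.5y] swap r/2=49/951: DF=(1 − 49/951·(0))/(1+49/951) = 951/1000 ≈ 0.951000
step 2 [1y] zero: DF = P = 361/400 ≈ 0.902500
step 3 [1.5y] swap r/2=253/5454: DF=(1 − 253/5454·(0.951000+0.902500))/(1+253/5454) = 1747/2000 ≈ 0.873500
step 4 [2y] bond c/2=17/800: DF=(467397/500000 − 17/800·(0.951000+0.902500+0.873500))/(1+17/800) = 4293/5000 ≈ 0.858600
step 5 [2.5y] bond c/2=31/800: DF=(8076147/8000000 − 31/800·(0.951000+0.902500+0.873500+0.858600))/(1+31/800) = 8381/10000 ≈ 0.838100
step 6 [3y] zero: DF = P = 83/100 ≈ 0.830000

1 1/2 951/1000
2 1 361/400
3 3/2 1747/2000
4 2 4293/5000
5 5/2 8381/10000
6 3 83/100
DF(1y) is solved at step 2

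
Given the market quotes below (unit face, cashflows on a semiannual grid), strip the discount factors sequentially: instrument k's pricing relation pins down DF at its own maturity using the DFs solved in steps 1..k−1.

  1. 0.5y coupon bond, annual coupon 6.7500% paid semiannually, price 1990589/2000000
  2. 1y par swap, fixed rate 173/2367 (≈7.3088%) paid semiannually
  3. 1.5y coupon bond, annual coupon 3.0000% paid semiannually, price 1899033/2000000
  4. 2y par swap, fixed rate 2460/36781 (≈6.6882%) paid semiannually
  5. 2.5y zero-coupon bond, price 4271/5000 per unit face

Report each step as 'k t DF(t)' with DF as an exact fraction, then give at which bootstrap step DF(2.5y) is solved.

step 1 [0.5y] bond c/2=27/800: DF=(1990589/2000000 − 27/800·(0))/(1+27/800) = 2407/2500 ≈ 0.962800
step 2 [1y] swap r/2=173/4734: DF=(1 − 173/4734·(0.962800))/(1+173/4734) = 2327/2500 ≈ 0.930800
step 3 [1.5y] bond c/2=3/200: DF=(1899033/2000000 − 3/200·(0.962800+0.930800))/(1+3/200) = 363/400 ≈ 0.907500
step 4 [2y] swap r/2=1230/36781: DF=(1 − 1230/36781·(0.962800+0.930800+0.907500))/(1+1230/36781) = 877/1000 ≈ 0.877000
step 5 [2.5y] zero: DF = P = 4271/5000 ≈ 0.854200

1 1/2 2407/2500
2 1 2327/2500
3 3/2 363/400
4 2 877/1000
5 5/2 4271/5000
DF(2.5y) is solved at step 5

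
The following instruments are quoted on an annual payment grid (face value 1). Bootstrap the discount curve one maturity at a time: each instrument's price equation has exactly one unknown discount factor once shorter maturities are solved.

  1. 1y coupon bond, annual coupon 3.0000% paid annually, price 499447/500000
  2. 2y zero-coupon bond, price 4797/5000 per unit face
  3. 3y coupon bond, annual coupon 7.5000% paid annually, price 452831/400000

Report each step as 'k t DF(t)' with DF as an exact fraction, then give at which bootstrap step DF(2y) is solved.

step 1 [1y] bond c/1=3/100: DF=(499447/500000 − 3/100·(0))/(1+3/100) = 4849/5000 ≈ 0.969800
step 2 [2y] zero: DF = P = 4797/5000 ≈ 0.959400
step 3 [3y] bond c/1=3/40: DF=(452831/400000 − 3/40·(0.969800+0.959400))/(1+3/40) = 1837/2000 ≈ 0.918500

1 1 4849/5000
2 2 4797/5000
3 3 1837/2000
DF(2y) is solved at step 2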